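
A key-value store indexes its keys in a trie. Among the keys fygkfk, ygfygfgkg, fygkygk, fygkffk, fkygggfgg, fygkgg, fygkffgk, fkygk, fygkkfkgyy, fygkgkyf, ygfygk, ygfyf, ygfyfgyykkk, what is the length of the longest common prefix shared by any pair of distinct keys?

Look for the deepest trie node that still has at least two words in its subtree.
e.g. "fygkffgk" and "fygkffk" share the prefix "fygkff" of length 6; no pair shares a longer one.
Longest shared-prefix length: 6

6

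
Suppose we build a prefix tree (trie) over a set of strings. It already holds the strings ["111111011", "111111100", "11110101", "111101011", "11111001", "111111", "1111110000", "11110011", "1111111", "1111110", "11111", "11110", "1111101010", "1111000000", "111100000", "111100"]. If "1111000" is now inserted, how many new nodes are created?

"1111000" is already a full path in the trie; only an end-marker is added.
No new nodes are needed: 0.

0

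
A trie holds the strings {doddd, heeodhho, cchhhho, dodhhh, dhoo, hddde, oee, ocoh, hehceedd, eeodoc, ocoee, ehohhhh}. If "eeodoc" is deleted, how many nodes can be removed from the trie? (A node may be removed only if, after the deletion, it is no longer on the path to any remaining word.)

5

A node on "eeodoc"'s path can go only if nothing else ends at it or branches off below it.
The suffix "eodoc" (5 nodes) is used only by "eeodoc"; the node for "e" still has the child "h", so pruning stops there.
Nodes removed: 5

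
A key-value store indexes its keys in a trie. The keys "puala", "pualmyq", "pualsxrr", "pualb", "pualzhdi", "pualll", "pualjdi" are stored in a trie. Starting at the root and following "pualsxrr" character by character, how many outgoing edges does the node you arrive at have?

Follow the path "pualsxrr" to its node, then look at its outgoing edges.
No stored string extends past "pualsxrr".
That node has 0 child edges.

0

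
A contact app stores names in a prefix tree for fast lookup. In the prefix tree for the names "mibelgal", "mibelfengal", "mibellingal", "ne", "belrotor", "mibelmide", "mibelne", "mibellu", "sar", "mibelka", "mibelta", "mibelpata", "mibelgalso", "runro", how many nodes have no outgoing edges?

13

Leaves are exactly the stored words that no other stored word extends.
Those words: "belrotor", "mibelfengal", "mibelgalso", "mibelka", "mibellingal", "mibellu", "mibelmide", "mibelne", "mibelpata", "mibelta", "ne", "runro", "sar"
Leaf count: 13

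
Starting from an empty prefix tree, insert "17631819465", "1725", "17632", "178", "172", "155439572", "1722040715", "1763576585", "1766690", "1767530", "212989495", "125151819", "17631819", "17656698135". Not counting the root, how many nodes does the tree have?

Count nodes per top-level branch (shared prefixes stored once):
  '1'-branch (125151819, 155439572, 172, 1722040715, 1725, 17631819, 17631819465, 17632, 1763576585, 17656698135, 1766690, 1767530, 178): 60 nodes
  '2'-branch (212989495): 9 nodes
Sum: 69

69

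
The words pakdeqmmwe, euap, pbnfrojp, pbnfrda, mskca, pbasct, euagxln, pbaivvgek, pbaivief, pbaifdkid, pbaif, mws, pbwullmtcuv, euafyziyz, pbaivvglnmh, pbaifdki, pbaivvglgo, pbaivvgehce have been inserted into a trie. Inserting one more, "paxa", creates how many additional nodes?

2

Walking "paxa" from the root, the first 2 characters ("pa") follow existing edges; "x" is the first miss.
New nodes needed: |"paxa"| − 2 = 4 − 2 = 2.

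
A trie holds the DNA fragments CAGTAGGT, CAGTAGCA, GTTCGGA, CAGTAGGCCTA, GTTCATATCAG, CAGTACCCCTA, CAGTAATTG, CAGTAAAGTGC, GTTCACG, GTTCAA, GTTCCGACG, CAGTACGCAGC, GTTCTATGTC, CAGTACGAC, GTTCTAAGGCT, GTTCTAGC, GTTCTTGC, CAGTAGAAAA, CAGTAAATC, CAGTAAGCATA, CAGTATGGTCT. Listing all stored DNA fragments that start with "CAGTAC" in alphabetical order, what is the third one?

DFS of the "CAGTAC" subtree visits, in order: "CAGTACCCCTA", "CAGTACGAC", "CAGTACGCAGC"
The 3rd is CAGTACGCAGC.

CAGTACGCAGC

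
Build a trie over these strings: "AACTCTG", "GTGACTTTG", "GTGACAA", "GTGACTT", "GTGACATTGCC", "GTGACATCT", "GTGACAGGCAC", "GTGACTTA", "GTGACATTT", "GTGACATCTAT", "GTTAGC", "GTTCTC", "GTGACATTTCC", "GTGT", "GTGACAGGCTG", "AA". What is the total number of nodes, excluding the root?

46

Trace insertions, counting only characters that open a new branch:
  "AACTCTG" → 7 new (A, A, C, T, C, T, G)
  "GTGACTTTG" → 9 new (G, T, G, A, C, T, T, T, G)
  "GTGACAA" → prefix "GTGAC" already present; 2 new (A, A)
  "GTGACTT" → prefix "GTGACTT" already present; 0 new (none)
  "GTGACATTGCC" → prefix "GTGACA" already present; 5 new (T, T, G, C, C)
  "GTGACATCT" → prefix "GTGACAT" already present; 2 new (C, T)
  "GTGACAGGCAC" → prefix "GTGACA" already present; 5 new (G, G, C, A, C)
  "GTGACTTA" → prefix "GTGACTT" already present; 1 new (A)
  "GTGACATTT" → prefix "GTGACATT" already present; 1 new (T)
  "GTGACATCTAT" → prefix "GTGACATCT" already present; 2 new (A, T)
  "GTTAGC" → prefix "GT" already present; 4 new (T, A, G, C)
  "GTTCTC" → prefix "GTT" already present; 3 new (C, T, C)
  "GTGACATTTCC" → prefix "GTGACATTT" already present; 2 new (C, C)
  "GTGT" → prefix "GTG" already present; 1 new (T)
  "GTGACAGGCTG" → prefix "GTGACAGGC" already present; 2 new (T, G)
  "AA" → prefix "AA" already present; 0 new (none)
Total nodes = 7 + 9 + 2 + 0 + 5 + 2 + 5 + 1 + 1 + 2 + 4 + 3 + 2 + 1 + 2 + 0 = 46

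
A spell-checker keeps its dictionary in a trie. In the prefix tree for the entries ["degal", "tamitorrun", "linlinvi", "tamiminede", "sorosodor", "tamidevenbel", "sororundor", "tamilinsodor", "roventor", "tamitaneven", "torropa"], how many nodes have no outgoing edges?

11

A leaf is a node with no children — equivalently, the end of a word that is not a proper prefix of any other stored word.
Those words: "degal", "linlinvi", "roventor", "sororundor", "sorosodor", "tamidevenbel", "tamilinsodor", "tamiminede", "tamitaneven", "tamitorrun", "torropa"
Leaf count: 11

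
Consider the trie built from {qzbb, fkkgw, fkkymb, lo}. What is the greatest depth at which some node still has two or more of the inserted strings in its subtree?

3

The deepest shared node is where two words last agree before diverging.
e.g. "fkkgw" and "fkkymb" share the prefix "fkk" of length 3; no pair shares a longer one.
Longest shared-prefix length: 3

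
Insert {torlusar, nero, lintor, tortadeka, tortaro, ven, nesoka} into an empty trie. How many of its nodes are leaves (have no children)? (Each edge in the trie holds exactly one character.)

7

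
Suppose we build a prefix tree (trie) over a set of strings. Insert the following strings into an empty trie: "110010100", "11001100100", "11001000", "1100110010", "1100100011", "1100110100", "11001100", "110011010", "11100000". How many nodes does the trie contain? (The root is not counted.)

28

Trie structure (* marks end of a word):
(root)
└─ 1
   └─ 1
      ├─ 0
      │  └─ 0
      │     └─ 1
      │        ├─ 0
      │        │  ├─ 0
      │        │  │  └─ 0 *
      │        │  │     └─ 1
      │        │  │        └─ 1 *
      │        │  └─ 1
      │        │     └─ 0
      │        │        └─ 0 *
      │        └─ 1
      │           └─ 0
      │              ├─ 0 *
      │              │  └─ 1
      │              │     └─ 0 *
      │              │        └─ 0 *
      │              └─ 1
      │                 └─ 0 *
      │                    └─ 0 *
      └─ 1
         └─ 0
            └─ 0
               └─ 0
                  └─ 0
                     └─ 0 *
Counting every labelled node above: 28.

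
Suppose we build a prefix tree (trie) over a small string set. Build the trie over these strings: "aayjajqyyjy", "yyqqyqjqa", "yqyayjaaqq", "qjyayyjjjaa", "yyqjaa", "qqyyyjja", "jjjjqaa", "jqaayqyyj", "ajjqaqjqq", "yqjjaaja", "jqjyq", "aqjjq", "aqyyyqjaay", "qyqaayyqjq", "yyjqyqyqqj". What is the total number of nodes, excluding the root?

Count nodes per top-level branch (shared prefixes stored once):
  'a'-branch (aayjajqyyjy, ajjqaqjqq, aqjjq, aqyyyqjaay): 31 nodes
  'j'-branch (jjjjqaa, jqaayqyyj, jqjyq): 18 nodes
  'q'-branch (qjyayyjjjaa, qqyyyjja, qyqaayyqjq): 27 nodes
  'y'-branch (yqjjaaja, yqyayjaaqq, yyjqyqyqqj, yyqjaa, yyqqyqjqa): 35 nodes
Sum: 111

111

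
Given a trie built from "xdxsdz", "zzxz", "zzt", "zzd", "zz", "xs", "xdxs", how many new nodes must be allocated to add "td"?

Nothing in the trie begins with "t"; the whole of "td" is new.
2 − 0 = 2 new nodes.

2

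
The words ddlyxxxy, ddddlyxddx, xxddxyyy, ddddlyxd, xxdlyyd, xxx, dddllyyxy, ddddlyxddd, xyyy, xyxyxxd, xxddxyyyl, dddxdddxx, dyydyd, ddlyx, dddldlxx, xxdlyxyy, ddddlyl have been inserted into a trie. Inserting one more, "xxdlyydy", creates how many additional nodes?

1

"xxdlyyd" is already a path in the trie; the remaining "y" must be added.
Each of the 1 remaining characters creates one node.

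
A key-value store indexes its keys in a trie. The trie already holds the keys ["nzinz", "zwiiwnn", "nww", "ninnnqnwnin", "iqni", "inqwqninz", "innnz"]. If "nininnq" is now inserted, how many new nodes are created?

4

Walking "nininnq" from the root, the first 3 characters ("nin") follow existing edges; "i" is the first miss.
Each of the 4 remaining characters creates one node.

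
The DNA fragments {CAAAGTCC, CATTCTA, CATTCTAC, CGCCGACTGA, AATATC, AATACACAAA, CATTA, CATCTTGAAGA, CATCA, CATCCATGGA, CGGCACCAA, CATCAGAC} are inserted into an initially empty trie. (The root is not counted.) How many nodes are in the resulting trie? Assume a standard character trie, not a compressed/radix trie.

61

Insert word by word; a character creates a node only if that edge doesn't already exist:
  "CAAAGTCC" → 8 new (C, A, A, A, G, T, C, C)
  "CATTCTA" → prefix "CA" already present; 5 new (T, T, C, T, A)
  "CATTCTAC" → prefix "CATTCTA" already present; 1 new (C)
  "CGCCGACTGA" → prefix "C" already present; 9 new (G, C, C, G, A, C, T, G, A)
  "AATATC" → 6 new (A, A, T, A, T, C)
  "AATACACAAA" → prefix "AATA" already present; 6 new (C, A, C, A, A, A)
  "CATTA" → prefix "CATT" already present; 1 new (A)
  "CATCTTGAAGA" → prefix "CAT" already present; 8 new (C, T, T, G, A, A, G, A)
  "CATCA" → prefix "CATC" already present; 1 new (A)
  "CATCCATGGA" → prefix "CATC" already present; 6 new (C, A, T, G, G, A)
  "CGGCACCAA" → prefix "CG" already present; 7 new (G, C, A, C, C, A, A)
  "CATCAGAC" → prefix "CATCA" already present; 3 new (G, A, C)
Total nodes = 8 + 5 + 1 + 9 + 6 + 6 + 1 + 8 + 1 + 6 + 7 + 3 = 61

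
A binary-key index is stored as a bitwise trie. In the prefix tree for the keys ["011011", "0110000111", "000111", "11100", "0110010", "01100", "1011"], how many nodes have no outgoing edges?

6

A leaf is a node with no children — equivalently, the end of a word that is not a proper prefix of any other stored word.
Those words: "000111", "0110000111", "0110010", "011011", "1011", "11100"
Leaf count: 6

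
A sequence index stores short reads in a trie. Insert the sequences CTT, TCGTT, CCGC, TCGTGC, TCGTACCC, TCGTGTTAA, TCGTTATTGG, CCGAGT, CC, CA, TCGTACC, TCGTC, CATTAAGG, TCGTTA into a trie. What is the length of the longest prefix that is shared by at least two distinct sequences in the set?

7

The deepest shared node is where two words last agree before diverging.
"TCGTACC" and "TCGTACCC" agree on "TCGTACC" (7 characters) before diverging; nothing deeper is shared.
Longest shared-prefix length: 7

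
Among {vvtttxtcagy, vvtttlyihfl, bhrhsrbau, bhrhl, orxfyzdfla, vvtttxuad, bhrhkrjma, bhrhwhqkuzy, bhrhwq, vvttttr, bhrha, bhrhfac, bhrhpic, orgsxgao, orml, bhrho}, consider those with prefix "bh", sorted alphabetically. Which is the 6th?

Filter for "bh…" and sort: "bhrha", "bhrhfac", "bhrhkrjma", "bhrhl", "bhrho", "bhrhpic", "bhrhsrbau", "bhrhwhqkuzy", "bhrhwq"
Position 6: bhrhpic

bhrhpic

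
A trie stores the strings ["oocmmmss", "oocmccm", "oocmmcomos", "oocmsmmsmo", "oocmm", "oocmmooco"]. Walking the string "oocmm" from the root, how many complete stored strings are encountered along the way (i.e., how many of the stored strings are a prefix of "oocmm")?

Check each prefix of "oocmm" against the stored set — each match is an end-marker on the path.
Prefixes of the query that are stored words: "oocmm"
Count: 1

1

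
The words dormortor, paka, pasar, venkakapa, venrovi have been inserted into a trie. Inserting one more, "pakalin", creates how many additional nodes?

Walking "pakalin" from the root, the first 4 characters ("paka") follow existing edges; "l" is the first miss.
New nodes needed: |"pakalin"| − 4 = 7 − 4 = 3.

3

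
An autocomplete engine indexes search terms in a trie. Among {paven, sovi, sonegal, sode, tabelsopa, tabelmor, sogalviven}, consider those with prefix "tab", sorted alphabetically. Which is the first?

Words with prefix "tab", in lexicographic order: "tabelmor", "tabelsopa"
The 1st is tabelmor.

tabelmor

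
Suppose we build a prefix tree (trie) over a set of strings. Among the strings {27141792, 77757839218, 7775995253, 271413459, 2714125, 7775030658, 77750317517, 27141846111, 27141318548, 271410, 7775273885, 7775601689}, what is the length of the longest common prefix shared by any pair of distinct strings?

Look for the deepest trie node that still has at least two words in its subtree.
"27141318548" and "271413459" agree on "271413" (6 characters) before diverging; nothing deeper is shared.
Longest shared-prefix length: 6

6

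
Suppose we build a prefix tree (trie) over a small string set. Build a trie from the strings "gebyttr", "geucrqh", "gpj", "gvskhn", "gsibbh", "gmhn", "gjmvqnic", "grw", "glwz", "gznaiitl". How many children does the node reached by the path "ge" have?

2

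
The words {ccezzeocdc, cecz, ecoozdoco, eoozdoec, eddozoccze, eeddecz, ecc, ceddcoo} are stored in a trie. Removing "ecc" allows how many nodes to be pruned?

A node on "ecc"'s path can go only if nothing else ends at it or branches off below it.
The suffix "c" (1 node) is used only by "ecc"; the node for "ec" still has the child "o", so pruning stops there.
Nodes removed: 1

1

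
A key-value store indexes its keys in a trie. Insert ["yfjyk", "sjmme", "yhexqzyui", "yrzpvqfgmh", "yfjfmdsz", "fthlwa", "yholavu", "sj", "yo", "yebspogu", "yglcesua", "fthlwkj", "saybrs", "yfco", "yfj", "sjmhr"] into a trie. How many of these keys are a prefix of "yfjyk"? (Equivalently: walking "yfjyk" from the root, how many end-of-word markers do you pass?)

2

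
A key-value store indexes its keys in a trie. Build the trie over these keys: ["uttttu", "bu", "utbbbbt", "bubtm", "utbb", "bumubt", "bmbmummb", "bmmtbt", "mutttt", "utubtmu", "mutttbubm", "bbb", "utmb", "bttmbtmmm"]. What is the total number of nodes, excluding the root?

Trace insertions, counting only characters that open a new branch:
  "uttttu" → 6 new (u, t, t, t, t, u)
  "bu" → 2 new (b, u)
  "utbbbbt" → prefix "ut" already present; 5 new (b, b, b, b, t)
  "bubtm" → prefix "bu" already present; 3 new (b, t, m)
  "utbb" → prefix "utbb" already present; 0 new (none)
  "bumubt" → prefix "bu" already present; 4 new (m, u, b, t)
  "bmbmummb" → prefix "b" already present; 7 new (m, b, m, u, m, m, b)
  "bmmtbt" → prefix "bm" already present; 4 new (m, t, b, t)
  "mutttt" → 6 new (m, u, t, t, t, t)
  "utubtmu" → prefix "ut" already present; 5 new (u, b, t, m, u)
  "mutttbubm" → prefix "muttt" already present; 4 new (b, u, b, m)
  "bbb" → prefix "b" already present; 2 new (b, b)
  "utmb" → prefix "ut" already present; 2 new (m, b)
  "bttmbtmmm" → prefix "b" already present; 8 new (t, t, m, b, t, m, m, m)
Total nodes = 6 + 2 + 5 + 3 + 0 + 4 + 7 + 4 + 6 + 5 + 4 + 2 + 2 + 8 = 58

58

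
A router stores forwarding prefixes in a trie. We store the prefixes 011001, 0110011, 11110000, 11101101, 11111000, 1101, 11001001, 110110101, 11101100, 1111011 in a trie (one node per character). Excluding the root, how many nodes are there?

Trace insertions, counting only characters that open a new branch:
  "011001" → 6 new (0, 1, 1, 0, 0, 1)
  "0110011" → prefix "011001" already present; 1 new (1)
  "11110000" → 8 new (1, 1, 1, 1, 0, 0, 0, 0)
  "11101101" → prefix "111" already present; 5 new (0, 1, 1, 0, 1)
  "11111000" → prefix "1111" already present; 4 new (1, 0, 0, 0)
  "1101" → prefix "11" already present; 2 new (0, 1)
  "11001001" → prefix "110" already present; 5 new (0, 1, 0, 0, 1)
  "110110101" → prefix "1101" already present; 5 new (1, 0, 1, 0, 1)
  "11101100" → prefix "1110110" already present; 1 new (0)
  "1111011" → prefix "11110" already present; 2 new (1, 1)
Total nodes = 6 + 1 + 8 + 5 + 4 + 2 + 5 + 5 + 1 + 2 = 39

39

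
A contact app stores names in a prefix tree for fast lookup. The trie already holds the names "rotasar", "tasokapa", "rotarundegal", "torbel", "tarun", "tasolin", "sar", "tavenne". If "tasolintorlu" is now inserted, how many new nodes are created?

The longest prefix of "tasolintorlu" already in the trie is "tasolin" (length 7).
Each of the 5 remaining characters creates one node.

5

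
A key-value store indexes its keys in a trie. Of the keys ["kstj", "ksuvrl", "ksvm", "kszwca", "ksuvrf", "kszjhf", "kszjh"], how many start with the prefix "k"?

7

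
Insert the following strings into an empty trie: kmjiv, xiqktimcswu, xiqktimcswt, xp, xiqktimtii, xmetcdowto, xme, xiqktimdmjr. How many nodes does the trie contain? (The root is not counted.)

34

Trie structure (* marks end of a word):
(root)
├─ k
│  └─ m
│     └─ j
│        └─ i
│           └─ v *
└─ x
   ├─ i
   │  └─ q
   │     └─ k
   │        └─ t
   │           └─ i
   │              └─ m
   │                 ├─ c
   │                 │  └─ s
   │                 │     └─ w
   │                 │        ├─ t *
   │                 │        └─ u *
   │                 ├─ d
   │                 │  └─ m
   │                 │     └─ j
   │                 │        └─ r *
   │                 └─ t
   │                    └─ i
   │                       └─ i *
   ├─ m
   │  └─ e *
   │     └─ t
   │        └─ c
   │           └─ d
   │              └─ o
   │                 └─ w
   │                    └─ t
   │                       └─ o *
   └─ p *
Counting every labelled node above: 34.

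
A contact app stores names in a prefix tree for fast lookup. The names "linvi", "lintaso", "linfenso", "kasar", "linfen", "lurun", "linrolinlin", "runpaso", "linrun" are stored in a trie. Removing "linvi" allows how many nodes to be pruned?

After clearing the end-marker at "linvi", prune upward until reaching a node still needed by another word.
The suffix "vi" (2 nodes) is used only by "linvi"; the node for "lin" still has the child "t", so pruning stops there.
Nodes removed: 2

2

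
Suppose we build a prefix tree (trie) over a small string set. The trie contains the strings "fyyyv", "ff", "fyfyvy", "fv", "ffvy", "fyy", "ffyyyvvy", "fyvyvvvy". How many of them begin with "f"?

Walk to "f"; the words in its subtree are exactly those with that prefix.
Words under "f": ff, ffvy, ffyyyvvy, fv, fyfyvy, fyvyvvvy, fyy, fyyyv
Count: 8

8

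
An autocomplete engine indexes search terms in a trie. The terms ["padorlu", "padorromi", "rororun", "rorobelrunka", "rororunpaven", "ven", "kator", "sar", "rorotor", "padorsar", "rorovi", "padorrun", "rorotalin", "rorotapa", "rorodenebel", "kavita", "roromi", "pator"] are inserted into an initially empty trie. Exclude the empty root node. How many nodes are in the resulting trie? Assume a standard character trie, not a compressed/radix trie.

74

For each word, the new-node count is its length minus the longest prefix already in the trie:
  "padorlu" → 7 new (p, a, d, o, r, l, u)
  "padorromi" → prefix "pador" already present; 4 new (r, o, m, i)
  "rororun" → 7 new (r, o, r, o, r, u, n)
  "rorobelrunka" → prefix "roro" already present; 8 new (b, e, l, r, u, n, k, a)
  "rororunpaven" → prefix "rororun" already present; 5 new (p, a, v, e, n)
  "ven" → 3 new (v, e, n)
  "kator" → 5 new (k, a, t, o, r)
  "sar" → 3 new (s, a, r)
  "rorotor" → prefix "roro" already present; 3 new (t, o, r)
  "padorsar" → prefix "pador" already present; 3 new (s, a, r)
  "rorovi" → prefix "roro" already present; 2 new (v, i)
  "padorrun" → prefix "padorr" already present; 2 new (u, n)
  "rorotalin" → prefix "rorot" already present; 4 new (a, l, i, n)
  "rorotapa" → prefix "rorota" already present; 2 new (p, a)
  "rorodenebel" → prefix "roro" already present; 7 new (d, e, n, e, b, e, l)
  "kavita" → prefix "ka" already present; 4 new (v, i, t, a)
  "roromi" → prefix "roro" already present; 2 new (m, i)
  "pator" → prefix "pa" already present; 3 new (t, o, r)
Total nodes = 7 + 4 + 7 + 8 + 5 + 3 + 5 + 3 + 3 + 3 + 2 + 2 + 4 + 2 + 7 + 4 + 2 + 3 = 74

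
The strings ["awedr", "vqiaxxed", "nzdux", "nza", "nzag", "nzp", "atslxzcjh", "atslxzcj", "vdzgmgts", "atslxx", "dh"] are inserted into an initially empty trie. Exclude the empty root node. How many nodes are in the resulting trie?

39

Count nodes per top-level branch (shared prefixes stored once):
  'a'-branch (atslxx, atslxzcj, atslxzcjh, awedr): 14 nodes
  'd'-branch (dh): 2 nodes
  'n'-branch (nza, nzag, nzdux, nzp): 8 nodes
  'v'-branch (vdzgmgts, vqiaxxed): 15 nodes
Sum: 39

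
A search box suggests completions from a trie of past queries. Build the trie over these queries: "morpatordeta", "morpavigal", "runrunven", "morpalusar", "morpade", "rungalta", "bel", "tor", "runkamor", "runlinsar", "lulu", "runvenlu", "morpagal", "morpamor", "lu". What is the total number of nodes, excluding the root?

70

Trace insertions, counting only characters that open a new branch:
  "morpatordeta" → 12 new (m, o, r, p, a, t, o, r, d, e, t, a)
  "morpavigal" → prefix "morpa" already present; 5 new (v, i, g, a, l)
  "runrunven" → 9 new (r, u, n, r, u, n, v, e, n)
  "morpalusar" → prefix "morpa" already present; 5 new (l, u, s, a, r)
  "morpade" → prefix "morpa" already present; 2 new (d, e)
  "rungalta" → prefix "run" already present; 5 new (g, a, l, t, a)
  "bel" → 3 new (b, e, l)
  "tor" → 3 new (t, o, r)
  "runkamor" → prefix "run" already present; 5 new (k, a, m, o, r)
  "runlinsar" → prefix "run" already present; 6 new (l, i, n, s, a, r)
  "lulu" → 4 new (l, u, l, u)
  "runvenlu" → prefix "run" already present; 5 new (v, e, n, l, u)
  "morpagal" → prefix "morpa" already present; 3 new (g, a, l)
  "morpamor" → prefix "morpa" already present; 3 new (m, o, r)
  "lu" → prefix "lu" already present; 0 new (none)
Total nodes = 12 + 5 + 9 + 5 + 2 + 5 + 3 + 3 + 5 + 6 + 4 + 5 + 3 + 3 + 0 = 70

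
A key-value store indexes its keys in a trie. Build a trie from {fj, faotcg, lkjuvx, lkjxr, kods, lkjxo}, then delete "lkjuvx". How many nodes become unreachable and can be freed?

3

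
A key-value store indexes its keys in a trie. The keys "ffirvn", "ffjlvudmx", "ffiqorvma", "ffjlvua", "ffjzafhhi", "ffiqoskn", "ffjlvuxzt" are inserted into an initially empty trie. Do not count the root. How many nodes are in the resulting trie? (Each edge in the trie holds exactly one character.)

32

Trace insertions, counting only characters that open a new branch:
  "ffirvn" → 6 new (f, f, i, r, v, n)
  "ffjlvudmx" → prefix "ff" already present; 7 new (j, l, v, u, d, m, x)
  "ffiqorvma" → prefix "ffi" already present; 6 new (q, o, r, v, m, a)
  "ffjlvua" → prefix "ffjlvu" already present; 1 new (a)
  "ffjzafhhi" → prefix "ffj" already present; 6 new (z, a, f, h, h, i)
  "ffiqoskn" → prefix "ffiqo" already present; 3 new (s, k, n)
  "ffjlvuxzt" → prefix "ffjlvu" already present; 3 new (x, z, t)
Total nodes = 6 + 7 + 6 + 1 + 6 + 3 + 3 = 32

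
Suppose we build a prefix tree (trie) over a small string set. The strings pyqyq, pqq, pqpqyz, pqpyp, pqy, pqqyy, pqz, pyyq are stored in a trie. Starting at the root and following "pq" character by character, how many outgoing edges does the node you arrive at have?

4

The children of the "pq" node are the distinct next characters among strings starting with "pq".
Characters that immediately follow "pq" among the stored strings: {p, q, y, z}.
That node has 4 child edges.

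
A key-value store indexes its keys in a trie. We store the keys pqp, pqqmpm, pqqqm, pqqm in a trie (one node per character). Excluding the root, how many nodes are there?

9

Count nodes per top-level branch (shared prefixes stored once):
  'p'-branch (pqp, pqqm, pqqmpm, pqqqm): 9 nodes
Sum: 9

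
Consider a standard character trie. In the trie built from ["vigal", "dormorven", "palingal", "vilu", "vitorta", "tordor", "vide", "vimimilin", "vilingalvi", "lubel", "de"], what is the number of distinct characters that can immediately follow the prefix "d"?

2

Walk "d" from the root, arriving at one node.
Distinct next characters after "d": e, o.
That node has 2 child edges.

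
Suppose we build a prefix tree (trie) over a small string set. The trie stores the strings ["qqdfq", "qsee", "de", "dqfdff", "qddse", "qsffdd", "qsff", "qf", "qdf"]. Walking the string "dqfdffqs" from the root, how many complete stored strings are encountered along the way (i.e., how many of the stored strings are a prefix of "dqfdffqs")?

1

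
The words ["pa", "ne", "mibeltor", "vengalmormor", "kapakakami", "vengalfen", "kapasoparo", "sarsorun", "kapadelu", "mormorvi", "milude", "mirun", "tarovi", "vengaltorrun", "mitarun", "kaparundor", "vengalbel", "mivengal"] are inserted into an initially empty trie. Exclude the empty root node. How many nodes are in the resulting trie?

Count nodes per top-level branch (shared prefixes stored once):
  'k'-branch (kapadelu, kapakakami, kaparundor, kapasoparo): 26 nodes
  'm'-branch (mibeltor, milude, mirun, mitarun, mivengal, mormorvi): 33 nodes
  'n'-branch (ne): 2 nodes
  'p'-branch (pa): 2 nodes
  's'-branch (sarsorun): 8 nodes
  't'-branch (tarovi): 6 nodes
  'v'-branch (vengalbel, vengalfen, vengalmormor, vengaltorrun): 24 nodes
Sum: 101

101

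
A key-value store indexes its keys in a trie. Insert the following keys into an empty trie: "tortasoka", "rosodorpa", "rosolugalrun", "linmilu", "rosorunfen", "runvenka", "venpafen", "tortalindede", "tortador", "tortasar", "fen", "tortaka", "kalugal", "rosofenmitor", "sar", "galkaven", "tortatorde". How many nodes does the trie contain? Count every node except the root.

102

Insert word by word; a character creates a node only if that edge doesn't already exist:
  "tortasoka" → 9 new (t, o, r, t, a, s, o, k, a)
  "rosodorpa" → 9 new (r, o, s, o, d, o, r, p, a)
  "rosolugalrun" → prefix "roso" already present; 8 new (l, u, g, a, l, r, u, n)
  "linmilu" → 7 new (l, i, n, m, i, l, u)
  "rosorunfen" → prefix "roso" already present; 6 new (r, u, n, f, e, n)
  "runvenka" → prefix "r" already present; 7 new (u, n, v, e, n, k, a)
  "venpafen" → 8 new (v, e, n, p, a, f, e, n)
  "tortalindede" → prefix "torta" already present; 7 new (l, i, n, d, e, d, e)
  "tortador" → prefix "torta" already present; 3 new (d, o, r)
  "tortasar" → prefix "tortas" already present; 2 new (a, r)
  "fen" → 3 new (f, e, n)
  "tortaka" → prefix "torta" already present; 2 new (k, a)
  "kalugal" → 7 new (k, a, l, u, g, a, l)
  "rosofenmitor" → prefix "roso" already present; 8 new (f, e, n, m, i, t, o, r)
  "sar" → 3 new (s, a, r)
  "galkaven" → 8 new (g, a, l, k, a, v, e, n)
  "tortatorde" → prefix "torta" already present; 5 new (t, o, r, d, e)
Total nodes = 9 + 9 + 8 + 7 + 6 + 7 + 8 + 7 + 3 + 2 + 3 + 2 + 7 + 8 + 3 + 8 + 5 = 102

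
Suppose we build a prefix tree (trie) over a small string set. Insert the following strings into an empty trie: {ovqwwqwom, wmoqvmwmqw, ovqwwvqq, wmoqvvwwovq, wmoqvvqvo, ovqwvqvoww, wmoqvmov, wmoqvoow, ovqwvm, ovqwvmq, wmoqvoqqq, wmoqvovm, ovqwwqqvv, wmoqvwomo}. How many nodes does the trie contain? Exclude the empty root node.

Insert word by word; a character creates a node only if that edge doesn't already exist:
  "ovqwwqwom" → 9 new (o, v, q, w, w, q, w, o, m)
  "wmoqvmwmqw" → 10 new (w, m, o, q, v, m, w, m, q, w)
  "ovqwwvqq" → prefix "ovqww" already present; 3 new (v, q, q)
  "wmoqvvwwovq" → prefix "wmoqv" already present; 6 new (v, w, w, o, v, q)
  "wmoqvvqvo" → prefix "wmoqvv" already present; 3 new (q, v, o)
  "ovqwvqvoww" → prefix "ovqw" already present; 6 new (v, q, v, o, w, w)
  "wmoqvmov" → prefix "wmoqvm" already present; 2 new (o, v)
  "wmoqvoow" → prefix "wmoqv" already present; 3 new (o, o, w)
  "ovqwvm" → prefix "ovqwv" already present; 1 new (m)
  "ovqwvmq" → prefix "ovqwvm" already present; 1 new (q)
  "wmoqvoqqq" → prefix "wmoqvo" already present; 3 new (q, q, q)
  "wmoqvovm" → prefix "wmoqvo" already present; 2 new (v, m)
  "ovqwwqqvv" → prefix "ovqwwq" already present; 3 new (q, v, v)
  "wmoqvwomo" → prefix "wmoqv" already present; 4 new (w, o, m, o)
Total nodes = 9 + 10 + 3 + 6 + 3 + 6 + 2 + 3 + 1 + 1 + 3 + 2 + 3 + 4 = 56

56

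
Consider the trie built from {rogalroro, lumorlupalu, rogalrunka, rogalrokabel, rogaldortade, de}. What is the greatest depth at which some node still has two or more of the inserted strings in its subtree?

7

Equivalently: take the maximum, over all pairs, of their longest common prefix length.
e.g. "rogalrokabel" and "rogalroro" share the prefix "rogalro" of length 7; no pair shares a longer one.
Longest shared-prefix length: 7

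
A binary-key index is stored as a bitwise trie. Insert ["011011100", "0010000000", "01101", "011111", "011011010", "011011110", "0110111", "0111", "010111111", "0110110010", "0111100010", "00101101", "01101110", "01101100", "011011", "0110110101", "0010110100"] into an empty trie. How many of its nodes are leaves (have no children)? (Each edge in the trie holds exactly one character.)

Leaves are exactly the stored words that no other stored word extends.
Those words: "0010000000", "0010110100", "010111111", "0110110010", "0110110101", "011011100", "011011110", "0111100010", "011111"
Leaf count: 9

9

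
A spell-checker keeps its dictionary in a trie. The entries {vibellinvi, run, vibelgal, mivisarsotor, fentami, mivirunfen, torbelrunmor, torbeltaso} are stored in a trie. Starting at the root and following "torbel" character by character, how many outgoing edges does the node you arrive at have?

2

Walk "torbel" from the root, arriving at one node.
Characters that immediately follow "torbel" among the stored strings: {r, t}.
That node has 2 child edges.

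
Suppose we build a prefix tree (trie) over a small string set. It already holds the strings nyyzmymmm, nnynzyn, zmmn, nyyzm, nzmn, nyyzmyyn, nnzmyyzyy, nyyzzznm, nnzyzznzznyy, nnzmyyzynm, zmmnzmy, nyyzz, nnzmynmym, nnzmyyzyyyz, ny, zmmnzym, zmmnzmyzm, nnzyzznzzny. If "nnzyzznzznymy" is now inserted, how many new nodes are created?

2

The longest prefix of "nnzyzznzznymy" already in the trie is "nnzyzznzzny" (length 11).
New nodes needed: |"nnzyzznzznymy"| − 11 = 13 − 11 = 2.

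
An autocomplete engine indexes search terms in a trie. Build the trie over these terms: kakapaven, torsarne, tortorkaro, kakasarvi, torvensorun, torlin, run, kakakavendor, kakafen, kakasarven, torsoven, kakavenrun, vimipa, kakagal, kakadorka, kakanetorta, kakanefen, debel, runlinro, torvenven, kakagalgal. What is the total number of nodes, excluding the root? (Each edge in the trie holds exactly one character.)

106

Count nodes per top-level branch (shared prefixes stored once):
  'd'-branch (debel): 5 nodes
  'k'-branch (kakadorka, kakafen, kakagal, kakagalgal, kakakavendor, kakanefen, kakanetorta, kakapaven, kakasarven, kakasarvi, kakavenrun): 54 nodes
  'r'-branch (run, runlinro): 8 nodes
  't'-branch (torlin, torsarne, torsoven, tortorkaro, torvensorun, torvenven): 33 nodes
  'v'-branch (vimipa): 6 nodes
Sum: 106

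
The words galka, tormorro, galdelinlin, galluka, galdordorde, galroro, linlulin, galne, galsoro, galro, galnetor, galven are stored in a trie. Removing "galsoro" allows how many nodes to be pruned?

4

After clearing the end-marker at "galsoro", prune upward until reaching a node still needed by another word.
The suffix "soro" (4 nodes) is used only by "galsoro"; the node for "gal" still has the child "k", so pruning stops there.
Nodes removed: 4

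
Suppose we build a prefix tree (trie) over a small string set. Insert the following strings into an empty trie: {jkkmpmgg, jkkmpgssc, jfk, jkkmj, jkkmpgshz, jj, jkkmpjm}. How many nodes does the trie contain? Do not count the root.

Trie structure (* marks end of a word):
(root)
└─ j
   ├─ f
   │  └─ k *
   ├─ j *
   └─ k
      └─ k
         └─ m
            ├─ j *
            └─ p
               ├─ g
               │  └─ s
               │     ├─ h
               │     │  └─ z *
               │     └─ s
               │        └─ c *
               ├─ j
               │  └─ m *
               └─ m
                  └─ g
                     └─ g *
Counting every labelled node above: 20.

20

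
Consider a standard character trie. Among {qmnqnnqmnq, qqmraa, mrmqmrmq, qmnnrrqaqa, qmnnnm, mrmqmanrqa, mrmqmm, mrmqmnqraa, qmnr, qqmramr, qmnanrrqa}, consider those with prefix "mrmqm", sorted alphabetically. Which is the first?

DFS of the "mrmqm" subtree visits, in order: "mrmqmanrqa", "mrmqmm", "mrmqmnqraa", "mrmqmrmq"
The 1st is mrmqmanrqa.

mrmqmanrqa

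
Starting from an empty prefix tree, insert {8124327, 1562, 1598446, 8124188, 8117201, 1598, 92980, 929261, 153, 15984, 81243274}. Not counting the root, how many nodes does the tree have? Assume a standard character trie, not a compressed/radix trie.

34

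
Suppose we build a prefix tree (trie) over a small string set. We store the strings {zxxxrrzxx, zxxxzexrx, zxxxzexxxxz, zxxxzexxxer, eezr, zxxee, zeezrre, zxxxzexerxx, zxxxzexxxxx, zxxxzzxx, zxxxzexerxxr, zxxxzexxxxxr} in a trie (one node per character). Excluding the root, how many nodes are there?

42

For each word, the new-node count is its length minus the longest prefix already in the trie:
  "zxxxrrzxx" → 9 new (z, x, x, x, r, r, z, x, x)
  "zxxxzexrx" → prefix "zxxx" already present; 5 new (z, e, x, r, x)
  "zxxxzexxxxz" → prefix "zxxxzex" already present; 4 new (x, x, x, z)
  "zxxxzexxxer" → prefix "zxxxzexxx" already present; 2 new (e, r)
  "eezr" → 4 new (e, e, z, r)
  "zxxee" → prefix "zxx" already present; 2 new (e, e)
  "zeezrre" → prefix "z" already present; 6 new (e, e, z, r, r, e)
  "zxxxzexerxx" → prefix "zxxxzex" already present; 4 new (e, r, x, x)
  "zxxxzexxxxx" → prefix "zxxxzexxxx" already present; 1 new (x)
  "zxxxzzxx" → prefix "zxxxz" already present; 3 new (z, x, x)
  "zxxxzexerxxr" → prefix "zxxxzexerxx" already present; 1 new (r)
  "zxxxzexxxxxr" → prefix "zxxxzexxxxx" already present; 1 new (r)
Total nodes = 9 + 5 + 4 + 2 + 4 + 2 + 6 + 4 + 1 + 3 + 1 + 1 = 42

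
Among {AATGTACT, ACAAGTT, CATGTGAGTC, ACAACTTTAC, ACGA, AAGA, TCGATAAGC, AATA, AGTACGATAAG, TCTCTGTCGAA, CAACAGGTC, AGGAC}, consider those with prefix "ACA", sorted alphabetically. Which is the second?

Filter for "ACA…" and sort: "ACAACTTTAC", "ACAAGTT"
The 2nd is ACAAGTT.

ACAAGTT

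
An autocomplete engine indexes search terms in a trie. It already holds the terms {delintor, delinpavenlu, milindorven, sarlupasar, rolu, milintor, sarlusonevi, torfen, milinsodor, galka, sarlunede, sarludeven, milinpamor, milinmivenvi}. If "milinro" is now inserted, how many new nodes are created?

2

"milin" is already a path in the trie; the remaining "ro" must be added.
So 7 − 5 = 2 new nodes.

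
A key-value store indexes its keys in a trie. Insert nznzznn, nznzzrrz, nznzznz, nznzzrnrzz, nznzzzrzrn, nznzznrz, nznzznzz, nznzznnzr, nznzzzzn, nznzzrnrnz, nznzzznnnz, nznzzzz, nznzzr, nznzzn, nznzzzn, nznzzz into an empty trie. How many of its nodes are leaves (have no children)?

9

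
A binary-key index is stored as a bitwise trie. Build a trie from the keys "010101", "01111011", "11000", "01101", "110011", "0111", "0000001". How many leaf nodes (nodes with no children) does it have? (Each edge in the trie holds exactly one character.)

6

Leaves are exactly the stored words that no other stored word extends.
Those words: "0000001", "010101", "01101", "01111011", "11000", "110011"
Leaf count: 6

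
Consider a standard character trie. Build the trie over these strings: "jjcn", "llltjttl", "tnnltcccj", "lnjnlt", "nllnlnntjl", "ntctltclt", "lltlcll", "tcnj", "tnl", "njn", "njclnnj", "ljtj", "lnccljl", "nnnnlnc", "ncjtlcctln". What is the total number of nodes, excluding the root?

83

Count nodes per top-level branch (shared prefixes stored once):
  'j'-branch (jjcn): 4 nodes
  'l'-branch (ljtj, llltjttl, lltlcll, lnccljl, lnjnlt): 26 nodes
  'n'-branch (ncjtlcctln, njclnnj, njn, nllnlnntjl, nnnnlnc, ntctltclt): 40 nodes
  't'-branch (tcnj, tnl, tnnltcccj): 13 nodes
Sum: 83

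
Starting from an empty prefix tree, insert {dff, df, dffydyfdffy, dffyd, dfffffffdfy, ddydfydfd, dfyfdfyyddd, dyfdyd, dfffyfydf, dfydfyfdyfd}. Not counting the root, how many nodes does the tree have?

54

Trace insertions, counting only characters that open a new branch:
  "dff" → 3 new (d, f, f)
  "df" → prefix "df" already present; 0 new (none)
  "dffydyfdffy" → prefix "dff" already present; 8 new (y, d, y, f, d, f, f, y)
  "dffyd" → prefix "dffyd" already present; 0 new (none)
  "dfffffffdfy" → prefix "dff" already present; 8 new (f, f, f, f, f, d, f, y)
  "ddydfydfd" → prefix "d" already present; 8 new (d, y, d, f, y, d, f, d)
  "dfyfdfyyddd" → prefix "df" already present; 9 new (y, f, d, f, y, y, d, d, d)
  "dyfdyd" → prefix "d" already present; 5 new (y, f, d, y, d)
  "dfffyfydf" → prefix "dfff" already present; 5 new (y, f, y, d, f)
  "dfydfyfdyfd" → prefix "dfy" already present; 8 new (d, f, y, f, d, y, f, d)
Total nodes = 3 + 0 + 8 + 0 + 8 + 8 + 9 + 5 + 5 + 8 = 54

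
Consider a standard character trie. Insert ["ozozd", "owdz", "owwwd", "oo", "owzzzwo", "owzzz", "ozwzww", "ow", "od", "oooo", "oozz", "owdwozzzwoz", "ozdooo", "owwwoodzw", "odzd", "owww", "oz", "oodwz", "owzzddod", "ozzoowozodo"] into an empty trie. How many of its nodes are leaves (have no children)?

Leaves are exactly the stored words that no other stored word extends.
Those words: "odzd", "oodwz", "oooo", "oozz", "owdwozzzwoz", "owdz", "owwwd", "owwwoodzw", "owzzddod", "owzzzwo", "ozdooo", "ozozd", "ozwzww", "ozzoowozodo"
Leaf count: 14

14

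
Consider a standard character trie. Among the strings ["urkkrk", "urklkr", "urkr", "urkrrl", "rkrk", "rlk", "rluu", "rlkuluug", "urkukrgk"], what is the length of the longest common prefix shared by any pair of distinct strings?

4

Equivalently: take the maximum, over all pairs, of their longest common prefix length.
"urkr" and "urkrrl" agree on "urkr" (4 characters) before diverging; nothing deeper is shared.
Longest shared-prefix length: 4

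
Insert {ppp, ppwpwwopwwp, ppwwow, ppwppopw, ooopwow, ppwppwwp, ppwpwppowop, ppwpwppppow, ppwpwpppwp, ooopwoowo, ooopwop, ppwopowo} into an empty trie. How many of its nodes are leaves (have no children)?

A leaf is a node with no children — equivalently, the end of a word that is not a proper prefix of any other stored word.
Those words: "ooopwoowo", "ooopwop", "ooopwow", "ppp", "ppwopowo", "ppwppopw", "ppwppwwp", "ppwpwppowop", "ppwpwppppow", "ppwpwpppwp", "ppwpwwopwwp", "ppwwow"
Leaf count: 12

12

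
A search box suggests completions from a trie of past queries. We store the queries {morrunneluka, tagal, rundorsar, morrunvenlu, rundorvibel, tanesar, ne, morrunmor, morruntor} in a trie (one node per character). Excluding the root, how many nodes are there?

For each word, the new-node count is its length minus the longest prefix already in the trie:
  "morrunneluka" → 12 new (m, o, r, r, u, n, n, e, l, u, k, a)
  "tagal" → 5 new (t, a, g, a, l)
  "rundorsar" → 9 new (r, u, n, d, o, r, s, a, r)
  "morrunvenlu" → prefix "morrun" already present; 5 new (v, e, n, l, u)
  "rundorvibel" → prefix "rundor" already present; 5 new (v, i, b, e, l)
  "tanesar" → prefix "ta" already present; 5 new (n, e, s, a, r)
  "ne" → 2 new (n, e)
  "morrunmor" → prefix "morrun" already present; 3 new (m, o, r)
  "morruntor" → prefix "morrun" already present; 3 new (t, o, r)
Total nodes = 12 + 5 + 9 + 5 + 5 + 5 + 2 + 3 + 3 = 49

49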